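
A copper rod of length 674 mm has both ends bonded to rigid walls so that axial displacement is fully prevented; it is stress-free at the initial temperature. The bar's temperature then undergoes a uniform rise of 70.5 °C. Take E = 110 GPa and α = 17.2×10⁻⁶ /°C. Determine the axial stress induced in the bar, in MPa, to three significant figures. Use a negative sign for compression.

Free thermal expansion αLΔT = 17.2e-6 · 674 · 70.5 = 0.8173 mm.
The walls impose strain ε = −(0.8173)/674 = -1.2126e-03; σ = Eε = 110000 · -1.2126e-03 = -133.4 MPa.

-133 MPa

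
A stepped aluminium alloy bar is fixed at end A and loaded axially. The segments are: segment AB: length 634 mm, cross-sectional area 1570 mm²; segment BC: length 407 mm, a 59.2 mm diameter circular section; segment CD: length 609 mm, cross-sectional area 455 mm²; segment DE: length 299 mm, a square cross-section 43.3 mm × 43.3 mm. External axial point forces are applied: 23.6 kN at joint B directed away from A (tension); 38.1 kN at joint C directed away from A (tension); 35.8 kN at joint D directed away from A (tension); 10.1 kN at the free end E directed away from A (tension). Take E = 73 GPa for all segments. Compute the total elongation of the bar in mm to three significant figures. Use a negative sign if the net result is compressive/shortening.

1.63 mm

Internal axial forces (sectioning from the free end, tension +): N_DE = 10.1 kN, N_CD = 45.9 kN, N_BC = 84 kN, N_AB = 107.6 kN.
A_BC = 2753 mm².
A_DE = 1875 mm².
δ_AB = 107600·634/(1570·73000) = 0.5952 mm
δ_BC = 84000·407/(2753·73000) = 0.1701 mm
δ_CD = 45900·609/(455·73000) = 0.8416 mm
δ_DE = 10100·299/(1875·73000) = 0.02206 mm
δ = Σδ_i = 1.629 mm.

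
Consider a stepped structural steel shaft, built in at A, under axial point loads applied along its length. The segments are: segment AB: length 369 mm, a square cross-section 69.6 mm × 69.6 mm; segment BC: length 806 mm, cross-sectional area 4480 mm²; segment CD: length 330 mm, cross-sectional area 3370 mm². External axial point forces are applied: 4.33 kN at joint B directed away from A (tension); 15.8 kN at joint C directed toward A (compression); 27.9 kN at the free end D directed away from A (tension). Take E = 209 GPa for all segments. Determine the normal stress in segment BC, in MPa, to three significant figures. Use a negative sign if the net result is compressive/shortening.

2.70 MPa

Internal axial forces (sectioning from the free end, tension +): N_CD = 27.9 kN, N_BC = 12.1 kN, N_AB = 16.43 kN.
σ_BC = N_BC/A_BC = 12100/4480 = 2.701 MPa.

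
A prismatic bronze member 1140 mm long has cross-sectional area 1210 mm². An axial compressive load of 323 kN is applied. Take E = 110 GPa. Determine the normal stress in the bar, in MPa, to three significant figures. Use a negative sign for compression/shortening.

σ = N/A = -323000/1210 = -266.9 MPa.

-267 MPa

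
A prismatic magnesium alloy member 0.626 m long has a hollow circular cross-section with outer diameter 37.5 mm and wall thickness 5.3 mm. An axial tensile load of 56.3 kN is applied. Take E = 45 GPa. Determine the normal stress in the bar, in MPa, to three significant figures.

105 MPa

A = 536.1 mm².
σ = N/A = 56300/536.1 = 105 MPa.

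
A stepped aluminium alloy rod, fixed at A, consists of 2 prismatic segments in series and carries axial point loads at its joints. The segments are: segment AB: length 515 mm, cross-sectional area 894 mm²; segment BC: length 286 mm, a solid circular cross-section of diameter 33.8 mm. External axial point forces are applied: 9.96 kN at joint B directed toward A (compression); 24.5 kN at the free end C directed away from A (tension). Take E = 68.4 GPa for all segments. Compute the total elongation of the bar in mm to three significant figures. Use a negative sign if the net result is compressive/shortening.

0.237 mm

Internal axial forces (sectioning from the free end, tension +): N_BC = 24.5 kN, N_AB = 14.54 kN.
A_BC = 897.3 mm².
δ_AB = 14540·515/(894·68400) = 0.1225 mm
δ_BC = 24500·286/(897.3·68400) = 0.1142 mm
δ = Σδ_i = 0.2366 mm.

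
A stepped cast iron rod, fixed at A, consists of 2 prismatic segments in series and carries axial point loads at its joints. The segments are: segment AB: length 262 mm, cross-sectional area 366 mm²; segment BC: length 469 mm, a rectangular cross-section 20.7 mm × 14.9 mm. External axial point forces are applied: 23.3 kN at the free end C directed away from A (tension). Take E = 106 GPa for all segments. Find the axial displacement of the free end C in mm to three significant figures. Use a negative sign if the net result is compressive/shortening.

Internal axial forces (sectioning from the free end, tension +): N_BC = 23.3 kN, N_AB = 23.3 kN.
A_BC = 308.4 mm².
δ_AB = 23300·262/(366·106000) = 0.1574 mm
δ_BC = 23300·469/(308.4·106000) = 0.3342 mm
δ = Σδ_i = 0.4916 mm.

0.492 mm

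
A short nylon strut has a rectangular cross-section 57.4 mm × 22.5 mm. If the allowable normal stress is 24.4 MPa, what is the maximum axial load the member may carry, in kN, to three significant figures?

31.5 kN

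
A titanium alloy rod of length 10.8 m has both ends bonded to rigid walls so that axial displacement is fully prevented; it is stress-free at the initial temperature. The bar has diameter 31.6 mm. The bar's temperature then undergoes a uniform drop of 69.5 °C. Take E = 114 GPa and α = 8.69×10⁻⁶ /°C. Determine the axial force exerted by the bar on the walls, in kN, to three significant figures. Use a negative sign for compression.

54.0 kN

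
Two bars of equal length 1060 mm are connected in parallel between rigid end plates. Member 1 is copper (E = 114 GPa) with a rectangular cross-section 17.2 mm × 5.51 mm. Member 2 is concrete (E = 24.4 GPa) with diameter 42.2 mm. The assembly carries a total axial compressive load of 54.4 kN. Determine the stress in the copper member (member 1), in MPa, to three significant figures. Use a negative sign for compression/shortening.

-138 MPa

A_1 = 94.77 mm².
A_2 = 1399 mm².
Equal strain + equilibrium ⇒ each member carries load in proportion to AE: A₁E₁ = 10800000 N, A₂E₂ = 34130000 N, ΣAE = 44930000 N.
σ₁ = P·E₁/ΣAE = -54400·114000/44930000 = -138 MPa.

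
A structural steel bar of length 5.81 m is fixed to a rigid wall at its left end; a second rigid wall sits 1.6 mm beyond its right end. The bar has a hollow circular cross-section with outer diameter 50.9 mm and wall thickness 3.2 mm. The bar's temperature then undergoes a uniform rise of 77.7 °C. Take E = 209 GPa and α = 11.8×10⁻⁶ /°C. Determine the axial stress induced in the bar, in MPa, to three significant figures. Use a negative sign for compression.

-134 MPa

Free thermal expansion αLΔT = 11.8e-6 · 5810 · 77.7 = 5.327 mm.
The walls engage after the gap closes; constrained expansion = 5.327 − 1.6 = 3.727 mm.
The walls impose strain ε = −(3.727)/5810 = -6.4147e-04; σ = Eε = 209000 · -6.4147e-04 = -134.1 MPa.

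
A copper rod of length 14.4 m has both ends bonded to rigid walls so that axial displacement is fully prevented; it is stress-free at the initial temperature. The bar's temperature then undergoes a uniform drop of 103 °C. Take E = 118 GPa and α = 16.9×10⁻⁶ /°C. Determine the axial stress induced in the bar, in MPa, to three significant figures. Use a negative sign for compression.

Free thermal expansion αLΔT = 16.9e-6 · 14400 · -103 = -25.07 mm.
The walls impose strain ε = −(-25.07)/14400 = 1.7407e-03; σ = Eε = 118000 · 1.7407e-03 = 205.4 MPa.

205 MPa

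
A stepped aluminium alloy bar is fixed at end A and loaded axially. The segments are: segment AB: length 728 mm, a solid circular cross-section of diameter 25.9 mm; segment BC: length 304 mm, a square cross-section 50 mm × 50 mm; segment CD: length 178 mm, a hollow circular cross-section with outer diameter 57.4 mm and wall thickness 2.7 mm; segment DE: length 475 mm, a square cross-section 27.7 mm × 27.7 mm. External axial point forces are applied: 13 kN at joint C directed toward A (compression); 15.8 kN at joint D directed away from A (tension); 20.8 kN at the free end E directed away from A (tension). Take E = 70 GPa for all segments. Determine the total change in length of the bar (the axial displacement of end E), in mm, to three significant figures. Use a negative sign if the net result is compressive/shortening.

0.891 mm

Internal axial forces (sectioning from the free end, tension +): N_DE = 20.8 kN, N_CD = 36.6 kN, N_BC = 23.6 kN, N_AB = 23.6 kN.
A_AB = 526.9 mm².
A_BC = 2500 mm².
A_CD = 464 mm².
A_DE = 767.3 mm².
δ_AB = 23600·728/(526.9·70000) = 0.4659 mm
δ_BC = 23600·304/(2500·70000) = 0.041 mm
δ_CD = 36600·178/(464·70000) = 0.2006 mm
δ_DE = 20800·475/(767.3·70000) = 0.1839 mm
δ = Σδ_i = 0.8914 mm.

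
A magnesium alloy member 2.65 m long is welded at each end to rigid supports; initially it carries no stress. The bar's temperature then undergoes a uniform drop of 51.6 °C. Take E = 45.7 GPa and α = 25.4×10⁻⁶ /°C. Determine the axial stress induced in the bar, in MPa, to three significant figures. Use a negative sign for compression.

59.9 MPa

Free thermal expansion αLΔT = 25.4e-6 · 2650 · -51.6 = -3.473 mm.
The walls impose strain ε = −(-3.473)/2650 = 1.3106e-03; σ = Eε = 45700 · 1.3106e-03 = 59.9 MPa.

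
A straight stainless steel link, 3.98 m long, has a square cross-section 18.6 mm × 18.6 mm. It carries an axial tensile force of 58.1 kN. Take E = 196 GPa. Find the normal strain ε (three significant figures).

8.57e-04

A = 346 mm².
σ = N/A = 167.9 MPa; ε = σ/E = 167.9/196000 = 8.568e-04.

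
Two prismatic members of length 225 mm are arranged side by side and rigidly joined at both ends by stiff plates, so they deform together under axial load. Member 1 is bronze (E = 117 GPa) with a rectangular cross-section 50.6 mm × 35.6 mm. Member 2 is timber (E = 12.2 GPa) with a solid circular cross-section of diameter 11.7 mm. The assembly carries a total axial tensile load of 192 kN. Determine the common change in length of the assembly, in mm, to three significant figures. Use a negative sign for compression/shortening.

0.204 mm

A_1 = 1801 mm².
A_2 = 107.5 mm².
Equal strain + equilibrium ⇒ each member carries load in proportion to AE: A₁E₁ = 210800000 N, A₂E₂ = 1312000 N, ΣAE = 212100000 N.
δ = PL/ΣAE = 192000·225/212100000 = 0.2037 mm.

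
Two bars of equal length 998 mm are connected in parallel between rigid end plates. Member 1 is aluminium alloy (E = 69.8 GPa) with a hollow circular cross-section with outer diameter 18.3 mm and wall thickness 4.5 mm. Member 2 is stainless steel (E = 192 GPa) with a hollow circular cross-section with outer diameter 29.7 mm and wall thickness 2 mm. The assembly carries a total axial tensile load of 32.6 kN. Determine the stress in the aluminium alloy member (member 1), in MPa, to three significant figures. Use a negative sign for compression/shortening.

48.4 MPa

A_1 = 195.1 mm².
A_2 = 174 mm².
Equal strain + equilibrium ⇒ each member carries load in proportion to AE: A₁E₁ = 13620000 N, A₂E₂ = 33420000 N, ΣAE = 47030000 N.
σ₁ = P·E₁/ΣAE = 32600·69800/47030000 = 48.38 MPa.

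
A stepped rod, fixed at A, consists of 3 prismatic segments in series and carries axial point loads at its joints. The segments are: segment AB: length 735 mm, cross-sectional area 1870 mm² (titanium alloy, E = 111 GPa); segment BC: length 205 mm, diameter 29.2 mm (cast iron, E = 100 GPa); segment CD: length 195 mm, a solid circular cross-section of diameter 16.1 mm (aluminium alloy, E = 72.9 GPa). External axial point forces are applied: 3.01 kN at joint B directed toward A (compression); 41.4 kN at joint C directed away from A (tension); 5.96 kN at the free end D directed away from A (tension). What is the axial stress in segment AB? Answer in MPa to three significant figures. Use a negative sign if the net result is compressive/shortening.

23.7 MPa

Internal axial forces (sectioning from the free end, tension +): N_CD = 5.96 kN, N_BC = 47.36 kN, N_AB = 44.35 kN.
σ_AB = N_AB/A_AB = 44350/1870 = 23.72 MPa.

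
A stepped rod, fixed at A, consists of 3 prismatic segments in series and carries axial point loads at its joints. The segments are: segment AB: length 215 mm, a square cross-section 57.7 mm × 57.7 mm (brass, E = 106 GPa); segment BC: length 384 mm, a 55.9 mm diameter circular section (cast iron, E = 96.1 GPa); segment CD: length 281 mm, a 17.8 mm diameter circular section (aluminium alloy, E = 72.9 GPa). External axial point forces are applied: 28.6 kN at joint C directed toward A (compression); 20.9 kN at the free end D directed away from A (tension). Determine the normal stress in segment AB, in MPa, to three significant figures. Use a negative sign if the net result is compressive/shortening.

-2.31 MPa

Internal axial forces (sectioning from the free end, tension +): N_CD = 20.9 kN, N_BC = -7.7 kN, N_AB = -7.7 kN.
A_AB = 3329 mm².
σ_AB = N_AB/A_AB = -7700/3329 = -2.313 MPa.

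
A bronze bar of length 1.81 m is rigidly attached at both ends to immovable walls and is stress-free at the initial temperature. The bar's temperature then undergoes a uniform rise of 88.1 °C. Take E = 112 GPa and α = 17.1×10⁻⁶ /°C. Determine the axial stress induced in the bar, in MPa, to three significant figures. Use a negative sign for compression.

-169 MPa

Free thermal expansion αLΔT = 17.1e-6 · 1810 · 88.1 = 2.727 mm.
The walls impose strain ε = −(2.727)/1810 = -1.5065e-03; σ = Eε = 112000 · -1.5065e-03 = -168.7 MPa.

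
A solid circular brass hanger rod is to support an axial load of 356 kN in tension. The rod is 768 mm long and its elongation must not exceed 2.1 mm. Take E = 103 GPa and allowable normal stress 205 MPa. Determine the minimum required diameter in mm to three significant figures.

Required area A ≥ P/σ_allow = 356000/205 = 1737 mm².
For a solid circular section, d ≥ √(4A/π) = 47.02 mm.
Elongation limit: A ≥ PL/(Eδ_allow) = 356000·768/(103000·2.1) = 1264 mm² ⇒ d ≥ 40.12 mm.
The stress limit governs.

47.0 mm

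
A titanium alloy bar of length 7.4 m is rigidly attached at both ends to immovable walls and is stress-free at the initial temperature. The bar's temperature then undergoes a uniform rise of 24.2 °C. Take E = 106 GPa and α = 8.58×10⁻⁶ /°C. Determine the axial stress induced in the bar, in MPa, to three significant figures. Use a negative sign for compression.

Free thermal expansion αLΔT = 8.58e-6 · 7400 · 24.2 = 1.537 mm.
The walls impose strain ε = −(1.537)/7400 = -2.0764e-04; σ = Eε = 106000 · -2.0764e-04 = -22.01 MPa.

-22.0 MPa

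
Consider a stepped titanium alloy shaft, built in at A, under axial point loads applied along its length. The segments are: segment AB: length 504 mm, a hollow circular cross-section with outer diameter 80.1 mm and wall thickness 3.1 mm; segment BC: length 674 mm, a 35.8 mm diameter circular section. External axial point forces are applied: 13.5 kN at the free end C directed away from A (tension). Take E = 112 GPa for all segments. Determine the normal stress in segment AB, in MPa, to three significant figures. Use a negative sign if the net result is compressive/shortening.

Internal axial forces (sectioning from the free end, tension +): N_BC = 13.5 kN, N_AB = 13.5 kN.
A_AB = 749.9 mm².
σ_AB = N_AB/A_AB = 13500/749.9 = 18 MPa.

18.0 MPa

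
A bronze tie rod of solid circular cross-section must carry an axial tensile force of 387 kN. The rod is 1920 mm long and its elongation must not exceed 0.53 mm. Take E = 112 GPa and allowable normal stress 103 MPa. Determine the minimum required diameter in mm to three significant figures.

Required area A ≥ P/σ_allow = 387000/103 = 3757 mm².
For a solid circular section, d ≥ √(4A/π) = 69.17 mm.
Elongation limit: A ≥ PL/(Eδ_allow) = 387000·1920/(112000·0.53) = 12520 mm² ⇒ d ≥ 126.2 mm.
The elongation limit governs.

126 mm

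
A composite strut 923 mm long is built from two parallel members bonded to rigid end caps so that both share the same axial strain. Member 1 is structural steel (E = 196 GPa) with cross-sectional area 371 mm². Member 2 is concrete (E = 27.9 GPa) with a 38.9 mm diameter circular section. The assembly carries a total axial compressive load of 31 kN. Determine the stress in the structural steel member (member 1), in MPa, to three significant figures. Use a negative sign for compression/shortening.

A_2 = 1188 mm².
Equal strain + equilibrium ⇒ each member carries load in proportion to AE: A₁E₁ = 72720000 N, A₂E₂ = 33160000 N, ΣAE = 105900000 N.
σ₁ = P·E₁/ΣAE = -31000·196000/105900000 = -57.39 MPa.

-57.4 MPa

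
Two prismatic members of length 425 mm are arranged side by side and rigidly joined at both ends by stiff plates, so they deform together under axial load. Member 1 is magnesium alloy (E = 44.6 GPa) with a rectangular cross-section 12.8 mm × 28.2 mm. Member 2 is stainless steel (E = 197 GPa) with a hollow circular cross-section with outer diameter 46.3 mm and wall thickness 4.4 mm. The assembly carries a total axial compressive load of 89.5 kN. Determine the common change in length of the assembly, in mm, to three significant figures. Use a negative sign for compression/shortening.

A_1 = 361 mm².
A_2 = 579.2 mm².
Equal strain + equilibrium ⇒ each member carries load in proportion to AE: A₁E₁ = 16100000 N, A₂E₂ = 114100000 N, ΣAE = 130200000 N.
δ = PL/ΣAE = -89500·425/130200000 = -0.2922 mm.

-0.292 mm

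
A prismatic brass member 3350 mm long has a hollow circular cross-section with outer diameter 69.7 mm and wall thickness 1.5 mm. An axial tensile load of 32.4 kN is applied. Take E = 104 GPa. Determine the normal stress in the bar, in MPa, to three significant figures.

A = 321.4 mm².
σ = N/A = 32400/321.4 = 100.8 MPa.

101 MPa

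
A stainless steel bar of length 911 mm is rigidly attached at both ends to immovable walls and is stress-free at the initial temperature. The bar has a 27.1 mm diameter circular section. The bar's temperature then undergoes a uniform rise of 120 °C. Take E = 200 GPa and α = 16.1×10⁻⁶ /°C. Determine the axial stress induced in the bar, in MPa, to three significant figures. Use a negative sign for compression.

-386 MPa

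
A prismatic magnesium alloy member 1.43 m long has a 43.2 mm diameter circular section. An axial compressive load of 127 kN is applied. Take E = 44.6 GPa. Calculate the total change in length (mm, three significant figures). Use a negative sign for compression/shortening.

-2.78 mm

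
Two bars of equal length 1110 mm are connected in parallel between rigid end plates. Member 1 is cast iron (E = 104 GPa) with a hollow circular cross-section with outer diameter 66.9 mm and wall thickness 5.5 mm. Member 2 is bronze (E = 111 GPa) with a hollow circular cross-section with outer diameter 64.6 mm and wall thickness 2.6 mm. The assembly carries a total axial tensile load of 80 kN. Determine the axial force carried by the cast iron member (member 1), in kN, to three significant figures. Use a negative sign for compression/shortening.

53.0 kN

A_1 = 1061 mm².
A_2 = 506.4 mm².
Equal strain + equilibrium ⇒ each member carries load in proportion to AE: A₁E₁ = 110300000 N, A₂E₂ = 56210000 N, ΣAE = 166500000 N.
F₁ = P·A₁E₁/ΣAE = 80000·110300000/166500000 = 53000 N.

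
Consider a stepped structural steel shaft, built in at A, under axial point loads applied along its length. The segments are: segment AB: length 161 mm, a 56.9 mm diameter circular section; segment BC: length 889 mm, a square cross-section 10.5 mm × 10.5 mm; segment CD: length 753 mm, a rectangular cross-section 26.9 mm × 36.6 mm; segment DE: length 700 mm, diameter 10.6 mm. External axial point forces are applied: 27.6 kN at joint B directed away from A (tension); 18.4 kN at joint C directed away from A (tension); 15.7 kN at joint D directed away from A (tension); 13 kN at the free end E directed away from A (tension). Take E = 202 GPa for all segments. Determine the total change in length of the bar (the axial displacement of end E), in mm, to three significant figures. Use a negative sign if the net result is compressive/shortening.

Internal axial forces (sectioning from the free end, tension +): N_DE = 13 kN, N_CD = 28.7 kN, N_BC = 47.1 kN, N_AB = 74.7 kN.
A_AB = 2543 mm².
A_BC = 110.2 mm².
A_CD = 984.5 mm².
A_DE = 88.25 mm².
δ_AB = 74700·161/(2543·202000) = 0.02341 mm
δ_BC = 47100·889/(110.2·202000) = 1.88 mm
δ_CD = 28700·753/(984.5·202000) = 0.1087 mm
δ_DE = 13000·700/(88.25·202000) = 0.5105 mm
δ = Σδ_i = 2.523 mm.

2.52 mm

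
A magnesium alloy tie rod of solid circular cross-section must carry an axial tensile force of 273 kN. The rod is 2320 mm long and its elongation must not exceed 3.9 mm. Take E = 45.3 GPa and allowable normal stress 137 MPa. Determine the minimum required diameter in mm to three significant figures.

Required area A ≥ P/σ_allow = 273000/137 = 1993 mm².
For a solid circular section, d ≥ √(4A/π) = 50.37 mm.
Elongation limit: A ≥ PL/(Eδ_allow) = 273000·2320/(45300·3.9) = 3585 mm² ⇒ d ≥ 67.56 mm.
The elongation limit governs.

67.6 mm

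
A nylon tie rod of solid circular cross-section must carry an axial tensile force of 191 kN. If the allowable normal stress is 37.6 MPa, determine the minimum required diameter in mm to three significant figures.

Required area A ≥ P/σ_allow = 191000/37.6 = 5080 mm².
For a solid circular section, d ≥ √(4A/π) = 80.42 mm.

80.4 mm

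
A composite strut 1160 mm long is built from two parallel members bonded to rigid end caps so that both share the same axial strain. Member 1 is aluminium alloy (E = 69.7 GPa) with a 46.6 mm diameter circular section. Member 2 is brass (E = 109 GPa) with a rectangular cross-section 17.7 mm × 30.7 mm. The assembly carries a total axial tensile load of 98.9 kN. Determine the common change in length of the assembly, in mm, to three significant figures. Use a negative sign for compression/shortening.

0.644 mm

A_1 = 1706 mm².
A_2 = 543.4 mm².
Equal strain + equilibrium ⇒ each member carries load in proportion to AE: A₁E₁ = 118900000 N, A₂E₂ = 59230000 N, ΣAE = 178100000 N.
δ = PL/ΣAE = 98900·1160/178100000 = 0.6441 mm.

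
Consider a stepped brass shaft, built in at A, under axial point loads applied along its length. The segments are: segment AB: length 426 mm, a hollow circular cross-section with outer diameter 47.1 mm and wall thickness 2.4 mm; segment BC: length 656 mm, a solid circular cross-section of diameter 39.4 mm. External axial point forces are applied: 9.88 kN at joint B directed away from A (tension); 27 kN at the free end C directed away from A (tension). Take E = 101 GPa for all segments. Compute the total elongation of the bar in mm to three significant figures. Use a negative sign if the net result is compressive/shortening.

Internal axial forces (sectioning from the free end, tension +): N_BC = 27 kN, N_AB = 36.88 kN.
A_AB = 337 mm².
A_BC = 1219 mm².
δ_AB = 36880·426/(337·101000) = 0.4615 mm
δ_BC = 27000·656/(1219·101000) = 0.1438 mm
δ = Σδ_i = 0.6054 mm.

0.605 mm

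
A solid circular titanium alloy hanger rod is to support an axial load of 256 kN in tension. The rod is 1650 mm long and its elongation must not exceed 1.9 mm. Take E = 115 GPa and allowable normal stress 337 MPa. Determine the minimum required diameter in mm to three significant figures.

49.6 mm

Required area A ≥ P/σ_allow = 256000/337 = 759.6 mm².
For a solid circular section, d ≥ √(4A/π) = 31.1 mm.
Elongation limit: A ≥ PL/(Eδ_allow) = 256000·1650/(115000·1.9) = 1933 mm² ⇒ d ≥ 49.61 mm.
The elongation limit governs.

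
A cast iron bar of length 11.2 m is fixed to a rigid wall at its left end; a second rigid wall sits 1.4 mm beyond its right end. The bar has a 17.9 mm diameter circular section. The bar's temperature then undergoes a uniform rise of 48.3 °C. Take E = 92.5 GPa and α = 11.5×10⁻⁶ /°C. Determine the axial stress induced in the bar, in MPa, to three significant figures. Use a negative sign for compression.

-39.8 MPa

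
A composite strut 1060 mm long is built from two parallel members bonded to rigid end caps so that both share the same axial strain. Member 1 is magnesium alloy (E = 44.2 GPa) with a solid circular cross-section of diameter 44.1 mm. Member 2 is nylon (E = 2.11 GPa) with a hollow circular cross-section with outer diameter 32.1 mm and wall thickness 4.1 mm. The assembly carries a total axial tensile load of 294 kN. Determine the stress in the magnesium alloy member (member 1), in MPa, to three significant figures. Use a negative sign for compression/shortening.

A_1 = 1527 mm².
A_2 = 360.7 mm².
Equal strain + equilibrium ⇒ each member carries load in proportion to AE: A₁E₁ = 67510000 N, A₂E₂ = 761000 N, ΣAE = 68270000 N.
σ₁ = P·E₁/ΣAE = 294000·44200/68270000 = 190.3 MPa.

190 MPa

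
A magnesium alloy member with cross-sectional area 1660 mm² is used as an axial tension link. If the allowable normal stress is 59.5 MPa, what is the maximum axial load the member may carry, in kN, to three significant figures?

98.8 kN

P_max = σ_allow · A = 59.5 · 1660 = 98770 N = 98.77 kN.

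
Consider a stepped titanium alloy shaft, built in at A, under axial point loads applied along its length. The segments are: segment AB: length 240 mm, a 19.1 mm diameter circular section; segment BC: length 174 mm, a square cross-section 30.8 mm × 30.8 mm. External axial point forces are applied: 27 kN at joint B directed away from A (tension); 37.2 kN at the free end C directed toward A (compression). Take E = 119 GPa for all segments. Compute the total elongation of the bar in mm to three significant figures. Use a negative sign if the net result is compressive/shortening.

-0.129 mm

Internal axial forces (sectioning from the free end, tension +): N_BC = -37.2 kN, N_AB = -10.2 kN.
A_AB = 286.5 mm².
A_BC = 948.6 mm².
δ_AB = -10200·240/(286.5·119000) = -0.0718 mm
δ_BC = -37200·174/(948.6·119000) = -0.05734 mm
δ = Σδ_i = -0.1291 mm.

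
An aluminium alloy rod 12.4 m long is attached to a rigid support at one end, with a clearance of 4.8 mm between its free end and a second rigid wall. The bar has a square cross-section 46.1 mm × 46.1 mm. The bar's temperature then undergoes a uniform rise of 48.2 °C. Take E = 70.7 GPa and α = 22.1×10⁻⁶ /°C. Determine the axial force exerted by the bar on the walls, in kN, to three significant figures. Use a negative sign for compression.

-102 kN

Free thermal expansion αLΔT = 22.1e-6 · 12400 · 48.2 = 13.21 mm.
The walls engage after the gap closes; constrained expansion = 13.21 − 4.8 = 8.409 mm.
The walls impose strain ε = −(8.409)/12400 = -6.7812e-04; σ = Eε = 70700 · -6.7812e-04 = -47.94 MPa.
Wall reaction R = σ·A = -47.94·2125 = -101900 N = -101.9 kN.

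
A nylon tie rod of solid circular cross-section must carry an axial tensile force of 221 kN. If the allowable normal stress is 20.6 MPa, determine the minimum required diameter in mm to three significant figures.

117 mm

Required area A ≥ P/σ_allow = 221000/20.6 = 10730 mm².
For a solid circular section, d ≥ √(4A/π) = 116.9 mm.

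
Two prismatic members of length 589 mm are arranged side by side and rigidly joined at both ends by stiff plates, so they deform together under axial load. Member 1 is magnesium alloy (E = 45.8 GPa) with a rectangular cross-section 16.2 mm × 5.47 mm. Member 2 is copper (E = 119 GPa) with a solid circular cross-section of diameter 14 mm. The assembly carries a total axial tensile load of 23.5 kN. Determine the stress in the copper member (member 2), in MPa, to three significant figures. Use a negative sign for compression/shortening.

125 MPa

A_1 = 88.61 mm².
A_2 = 153.9 mm².
Equal strain + equilibrium ⇒ each member carries load in proportion to AE: A₁E₁ = 4059000 N, A₂E₂ = 18320000 N, ΣAE = 22380000 N.
σ₂ = P·E₂/ΣAE = 23500·119000/22380000 = 125 MPa.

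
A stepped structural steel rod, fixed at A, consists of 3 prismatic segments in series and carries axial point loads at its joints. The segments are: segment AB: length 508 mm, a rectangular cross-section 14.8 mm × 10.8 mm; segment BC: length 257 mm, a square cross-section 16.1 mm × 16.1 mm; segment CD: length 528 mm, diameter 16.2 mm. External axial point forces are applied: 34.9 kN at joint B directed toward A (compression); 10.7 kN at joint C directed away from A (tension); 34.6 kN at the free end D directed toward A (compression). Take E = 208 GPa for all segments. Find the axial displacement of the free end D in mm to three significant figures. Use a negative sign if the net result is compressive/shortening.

Internal axial forces (sectioning from the free end, tension +): N_CD = -34.6 kN, N_BC = -23.9 kN, N_AB = -58.8 kN.
A_AB = 159.8 mm².
A_BC = 259.2 mm².
A_CD = 206.1 mm².
δ_AB = -58800·508/(159.8·208000) = -0.8984 mm
δ_BC = -23900·257/(259.2·208000) = -0.1139 mm
δ_CD = -34600·528/(206.1·208000) = -0.4261 mm
δ = Σδ_i = -1.438 mm.

-1.44 mm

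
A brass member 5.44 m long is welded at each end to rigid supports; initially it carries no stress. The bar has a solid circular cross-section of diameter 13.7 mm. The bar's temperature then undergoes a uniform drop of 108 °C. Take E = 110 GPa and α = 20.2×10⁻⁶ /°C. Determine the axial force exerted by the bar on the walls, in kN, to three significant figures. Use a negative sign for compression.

Free thermal expansion αLΔT = 20.2e-6 · 5440 · -108 = -11.87 mm.
The walls impose strain ε = −(-11.87)/5440 = 2.1816e-03; σ = Eε = 110000 · 2.1816e-03 = 240 MPa.
Wall reaction R = σ·A = 240·147.4 = 35380 N = 35.38 kN.

35.4 kN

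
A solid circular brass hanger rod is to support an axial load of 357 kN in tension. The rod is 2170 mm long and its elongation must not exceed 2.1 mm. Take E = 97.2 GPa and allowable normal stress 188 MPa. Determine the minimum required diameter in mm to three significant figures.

Required area A ≥ P/σ_allow = 357000/188 = 1899 mm².
For a solid circular section, d ≥ √(4A/π) = 49.17 mm.
Elongation limit: A ≥ PL/(Eδ_allow) = 357000·2170/(97200·2.1) = 3795 mm² ⇒ d ≥ 69.51 mm.
The elongation limit governs.

69.5 mm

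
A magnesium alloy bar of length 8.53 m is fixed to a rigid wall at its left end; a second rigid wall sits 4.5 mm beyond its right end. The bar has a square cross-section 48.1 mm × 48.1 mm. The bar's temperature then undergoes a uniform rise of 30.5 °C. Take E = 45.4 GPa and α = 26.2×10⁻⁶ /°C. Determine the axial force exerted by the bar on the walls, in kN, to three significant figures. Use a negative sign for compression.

-28.5 kN

Free thermal expansion αLΔT = 26.2e-6 · 8530 · 30.5 = 6.816 mm.
The walls engage after the gap closes; constrained expansion = 6.816 − 4.5 = 2.316 mm.
The walls impose strain ε = −(2.316)/8530 = -2.7155e-04; σ = Eε = 45400 · -2.7155e-04 = -12.33 MPa.
Wall reaction R = σ·A = -12.33·2314 = -28520 N = -28.52 kN.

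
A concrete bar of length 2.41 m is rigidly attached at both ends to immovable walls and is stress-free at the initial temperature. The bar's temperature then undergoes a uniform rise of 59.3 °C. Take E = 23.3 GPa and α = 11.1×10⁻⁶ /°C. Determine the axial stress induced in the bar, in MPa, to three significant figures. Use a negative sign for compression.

Free thermal expansion αLΔT = 11.1e-6 · 2410 · 59.3 = 1.586 mm.
The walls impose strain ε = −(1.586)/2410 = -6.5823e-04; σ = Eε = 23300 · -6.5823e-04 = -15.34 MPa.

-15.3 MPa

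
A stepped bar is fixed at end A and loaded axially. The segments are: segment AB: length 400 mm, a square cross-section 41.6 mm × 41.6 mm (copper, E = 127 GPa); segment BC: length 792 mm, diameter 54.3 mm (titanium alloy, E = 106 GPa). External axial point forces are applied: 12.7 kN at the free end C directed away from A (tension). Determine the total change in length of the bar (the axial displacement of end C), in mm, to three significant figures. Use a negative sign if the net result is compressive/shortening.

Internal axial forces (sectioning from the free end, tension +): N_BC = 12.7 kN, N_AB = 12.7 kN.
A_AB = 1731 mm².
A_BC = 2316 mm².
δ_AB = 12700·400/(1731·127000) = 0.02311 mm
δ_BC = 12700·792/(2316·106000) = 0.04098 mm
δ = Σδ_i = 0.06409 mm.

0.0641 mm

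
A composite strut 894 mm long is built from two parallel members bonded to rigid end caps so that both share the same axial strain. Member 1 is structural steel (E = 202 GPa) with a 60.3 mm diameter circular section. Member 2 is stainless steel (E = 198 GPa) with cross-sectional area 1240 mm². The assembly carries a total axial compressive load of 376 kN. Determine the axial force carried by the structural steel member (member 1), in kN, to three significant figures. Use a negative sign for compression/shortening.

-264 kN

A_1 = 2856 mm².
Equal strain + equilibrium ⇒ each member carries load in proportion to AE: A₁E₁ = 576900000 N, A₂E₂ = 245500000 N, ΣAE = 822400000 N.
F₁ = P·A₁E₁/ΣAE = -376000·576900000/822400000 = -263700 N.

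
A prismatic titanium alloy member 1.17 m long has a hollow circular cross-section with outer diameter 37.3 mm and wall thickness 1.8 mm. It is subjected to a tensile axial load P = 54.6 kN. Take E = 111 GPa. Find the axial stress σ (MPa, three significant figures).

272 MPa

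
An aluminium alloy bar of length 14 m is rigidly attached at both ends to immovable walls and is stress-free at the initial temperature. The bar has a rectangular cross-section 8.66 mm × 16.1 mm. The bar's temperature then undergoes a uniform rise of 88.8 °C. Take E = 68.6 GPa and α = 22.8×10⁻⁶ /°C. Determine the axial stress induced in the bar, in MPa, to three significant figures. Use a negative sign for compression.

Free thermal expansion αLΔT = 22.8e-6 · 14000 · 88.8 = 28.34 mm.
The walls impose strain ε = −(28.34)/14000 = -2.0246e-03; σ = Eε = 68600 · -2.0246e-03 = -138.9 MPa.

-139 MPa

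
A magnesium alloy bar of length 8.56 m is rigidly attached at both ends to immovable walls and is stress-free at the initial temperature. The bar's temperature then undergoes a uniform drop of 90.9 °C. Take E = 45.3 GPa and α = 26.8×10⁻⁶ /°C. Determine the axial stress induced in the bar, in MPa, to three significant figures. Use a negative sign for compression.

110 MPa

Free thermal expansion αLΔT = 26.8e-6 · 8560 · -90.9 = -20.85 mm.
The walls impose strain ε = −(-20.85)/8560 = 2.4361e-03; σ = Eε = 45300 · 2.4361e-03 = 110.4 MPa.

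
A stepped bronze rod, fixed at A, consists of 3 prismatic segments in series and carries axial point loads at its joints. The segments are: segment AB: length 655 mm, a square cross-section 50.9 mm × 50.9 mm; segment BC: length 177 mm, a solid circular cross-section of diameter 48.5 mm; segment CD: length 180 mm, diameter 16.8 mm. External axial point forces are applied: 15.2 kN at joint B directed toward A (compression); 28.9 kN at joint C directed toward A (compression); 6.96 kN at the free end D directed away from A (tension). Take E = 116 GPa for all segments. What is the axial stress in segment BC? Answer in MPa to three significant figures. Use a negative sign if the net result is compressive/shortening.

-11.9 MPa

Internal axial forces (sectioning from the free end, tension +): N_CD = 6.96 kN, N_BC = -21.94 kN, N_AB = -37.14 kN.
A_BC = 1847 mm².
σ_BC = N_BC/A_BC = -21940/1847 = -11.88 MPa.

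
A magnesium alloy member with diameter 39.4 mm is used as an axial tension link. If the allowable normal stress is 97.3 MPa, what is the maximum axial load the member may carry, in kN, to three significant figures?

A = 1219 mm².
P_max = σ_allow · A = 97.3 · 1219 = 118600 N = 118.6 kN.

119 kN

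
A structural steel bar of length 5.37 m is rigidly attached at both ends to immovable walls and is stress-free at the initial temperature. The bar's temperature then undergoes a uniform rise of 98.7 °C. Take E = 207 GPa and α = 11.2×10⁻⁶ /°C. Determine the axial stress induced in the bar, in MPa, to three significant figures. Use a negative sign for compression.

Free thermal expansion αLΔT = 11.2e-6 · 5370 · 98.7 = 5.936 mm.
The walls impose strain ε = −(5.936)/5370 = -1.1054e-03; σ = Eε = 207000 · -1.1054e-03 = -228.8 MPa.

-229 MPa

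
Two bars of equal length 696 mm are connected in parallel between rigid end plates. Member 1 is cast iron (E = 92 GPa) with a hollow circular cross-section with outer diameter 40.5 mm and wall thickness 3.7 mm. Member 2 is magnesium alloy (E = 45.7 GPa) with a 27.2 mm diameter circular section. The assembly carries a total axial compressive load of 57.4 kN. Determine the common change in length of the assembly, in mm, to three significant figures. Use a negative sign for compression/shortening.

-0.606 mm

A_1 = 427.8 mm².
A_2 = 581.1 mm².
Equal strain + equilibrium ⇒ each member carries load in proportion to AE: A₁E₁ = 39350000 N, A₂E₂ = 26550000 N, ΣAE = 65910000 N.
δ = PL/ΣAE = -57400·696/65910000 = -0.6061 mm.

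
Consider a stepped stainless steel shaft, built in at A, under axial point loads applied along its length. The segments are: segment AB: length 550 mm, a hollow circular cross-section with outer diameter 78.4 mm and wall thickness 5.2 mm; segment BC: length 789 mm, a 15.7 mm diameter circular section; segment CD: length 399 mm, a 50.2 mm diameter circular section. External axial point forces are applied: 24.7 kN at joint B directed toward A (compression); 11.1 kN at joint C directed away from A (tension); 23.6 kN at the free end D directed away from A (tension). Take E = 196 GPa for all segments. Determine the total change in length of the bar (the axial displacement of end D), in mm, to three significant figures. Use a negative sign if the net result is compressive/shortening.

0.769 mm

Internal axial forces (sectioning from the free end, tension +): N_CD = 23.6 kN, N_BC = 34.7 kN, N_AB = 10 kN.
A_AB = 1196 mm².
A_BC = 193.6 mm².
A_CD = 1979 mm².
δ_AB = 10000·550/(1196·196000) = 0.02347 mm
δ_BC = 34700·789/(193.6·196000) = 0.7215 mm
δ_CD = 23600·399/(1979·196000) = 0.02427 mm
δ = Σδ_i = 0.7693 mm.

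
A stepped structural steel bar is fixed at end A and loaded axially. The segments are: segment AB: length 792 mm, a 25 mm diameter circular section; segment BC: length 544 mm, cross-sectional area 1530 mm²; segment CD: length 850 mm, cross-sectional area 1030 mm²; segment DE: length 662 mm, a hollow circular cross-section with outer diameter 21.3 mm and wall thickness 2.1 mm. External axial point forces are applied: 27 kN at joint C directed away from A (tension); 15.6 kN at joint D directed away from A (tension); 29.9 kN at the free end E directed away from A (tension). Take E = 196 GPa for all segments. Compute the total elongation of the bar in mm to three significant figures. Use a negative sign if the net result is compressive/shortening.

1.72 mm

Internal axial forces (sectioning from the free end, tension +): N_DE = 29.9 kN, N_CD = 45.5 kN, N_BC = 72.5 kN, N_AB = 72.5 kN.
A_AB = 490.9 mm².
A_DE = 126.7 mm².
δ_AB = 72500·792/(490.9·196000) = 0.5968 mm
δ_BC = 72500·544/(1530·196000) = 0.1315 mm
δ_CD = 45500·850/(1030·196000) = 0.1916 mm
δ_DE = 29900·662/(126.7·196000) = 0.7973 mm
δ = Σδ_i = 1.717 mm.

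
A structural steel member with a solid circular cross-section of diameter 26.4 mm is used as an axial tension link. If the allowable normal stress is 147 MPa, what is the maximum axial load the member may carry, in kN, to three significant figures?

80.5 kN

A = 547.4 mm².
P_max = σ_allow · A = 147 · 547.4 = 80470 N = 80.47 kN.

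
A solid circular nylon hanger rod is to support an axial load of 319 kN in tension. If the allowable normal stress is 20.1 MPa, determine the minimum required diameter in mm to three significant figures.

142 mm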